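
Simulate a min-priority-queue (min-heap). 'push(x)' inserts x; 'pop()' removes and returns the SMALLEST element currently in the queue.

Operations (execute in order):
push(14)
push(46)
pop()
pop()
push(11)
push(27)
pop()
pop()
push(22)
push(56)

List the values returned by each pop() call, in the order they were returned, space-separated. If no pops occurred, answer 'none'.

push(14): heap contents = [14]
push(46): heap contents = [14, 46]
pop() → 14: heap contents = [46]
pop() → 46: heap contents = []
push(11): heap contents = [11]
push(27): heap contents = [11, 27]
pop() → 11: heap contents = [27]
pop() → 27: heap contents = []
push(22): heap contents = [22]
push(56): heap contents = [22, 56]

Answer: 14 46 11 27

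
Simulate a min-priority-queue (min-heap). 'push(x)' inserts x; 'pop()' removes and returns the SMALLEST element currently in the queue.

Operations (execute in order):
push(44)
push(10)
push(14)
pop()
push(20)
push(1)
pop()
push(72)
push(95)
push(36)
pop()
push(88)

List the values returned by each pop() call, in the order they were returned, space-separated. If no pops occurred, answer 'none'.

push(44): heap contents = [44]
push(10): heap contents = [10, 44]
push(14): heap contents = [10, 14, 44]
pop() → 10: heap contents = [14, 44]
push(20): heap contents = [14, 20, 44]
push(1): heap contents = [1, 14, 20, 44]
pop() → 1: heap contents = [14, 20, 44]
push(72): heap contents = [14, 20, 44, 72]
push(95): heap contents = [14, 20, 44, 72, 95]
push(36): heap contents = [14, 20, 36, 44, 72, 95]
pop() → 14: heap contents = [20, 36, 44, 72, 95]
push(88): heap contents = [20, 36, 44, 72, 88, 95]

Answer: 10 1 14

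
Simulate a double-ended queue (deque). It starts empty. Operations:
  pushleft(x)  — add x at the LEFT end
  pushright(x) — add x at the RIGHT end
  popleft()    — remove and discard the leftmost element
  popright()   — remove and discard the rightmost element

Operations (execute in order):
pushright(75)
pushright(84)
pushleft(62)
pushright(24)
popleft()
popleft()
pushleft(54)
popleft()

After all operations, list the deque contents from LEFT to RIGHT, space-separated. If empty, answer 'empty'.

Answer: 84 24

Derivation:
pushright(75): [75]
pushright(84): [75, 84]
pushleft(62): [62, 75, 84]
pushright(24): [62, 75, 84, 24]
popleft(): [75, 84, 24]
popleft(): [84, 24]
pushleft(54): [54, 84, 24]
popleft(): [84, 24]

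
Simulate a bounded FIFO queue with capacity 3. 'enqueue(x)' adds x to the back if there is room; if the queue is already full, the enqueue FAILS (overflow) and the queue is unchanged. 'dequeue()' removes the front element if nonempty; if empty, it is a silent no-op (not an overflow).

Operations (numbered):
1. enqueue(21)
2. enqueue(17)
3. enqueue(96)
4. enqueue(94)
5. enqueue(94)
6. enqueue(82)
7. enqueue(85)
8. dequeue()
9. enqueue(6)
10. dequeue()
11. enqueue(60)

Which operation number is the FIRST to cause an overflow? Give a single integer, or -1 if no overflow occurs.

1. enqueue(21): size=1
2. enqueue(17): size=2
3. enqueue(96): size=3
4. enqueue(94): size=3=cap → OVERFLOW (fail)
5. enqueue(94): size=3=cap → OVERFLOW (fail)
6. enqueue(82): size=3=cap → OVERFLOW (fail)
7. enqueue(85): size=3=cap → OVERFLOW (fail)
8. dequeue(): size=2
9. enqueue(6): size=3
10. dequeue(): size=2
11. enqueue(60): size=3

Answer: 4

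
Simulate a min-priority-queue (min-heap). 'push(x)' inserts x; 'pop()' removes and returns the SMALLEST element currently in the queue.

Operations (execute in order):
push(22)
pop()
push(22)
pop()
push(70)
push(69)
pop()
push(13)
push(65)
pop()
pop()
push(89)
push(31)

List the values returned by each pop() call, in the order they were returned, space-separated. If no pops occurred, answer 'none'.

Answer: 22 22 69 13 65

Derivation:
push(22): heap contents = [22]
pop() → 22: heap contents = []
push(22): heap contents = [22]
pop() → 22: heap contents = []
push(70): heap contents = [70]
push(69): heap contents = [69, 70]
pop() → 69: heap contents = [70]
push(13): heap contents = [13, 70]
push(65): heap contents = [13, 65, 70]
pop() → 13: heap contents = [65, 70]
pop() → 65: heap contents = [70]
push(89): heap contents = [70, 89]
push(31): heap contents = [31, 70, 89]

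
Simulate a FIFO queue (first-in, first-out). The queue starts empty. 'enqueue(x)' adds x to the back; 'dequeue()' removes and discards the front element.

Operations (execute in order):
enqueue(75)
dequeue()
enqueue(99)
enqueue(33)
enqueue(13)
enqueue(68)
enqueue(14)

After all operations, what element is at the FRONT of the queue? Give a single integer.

Answer: 99

Derivation:
enqueue(75): queue = [75]
dequeue(): queue = []
enqueue(99): queue = [99]
enqueue(33): queue = [99, 33]
enqueue(13): queue = [99, 33, 13]
enqueue(68): queue = [99, 33, 13, 68]
enqueue(14): queue = [99, 33, 13, 68, 14]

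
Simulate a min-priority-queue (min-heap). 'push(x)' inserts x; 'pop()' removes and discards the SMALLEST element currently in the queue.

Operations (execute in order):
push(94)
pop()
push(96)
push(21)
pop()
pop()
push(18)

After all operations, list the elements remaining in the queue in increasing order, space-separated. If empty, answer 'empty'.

push(94): heap contents = [94]
pop() → 94: heap contents = []
push(96): heap contents = [96]
push(21): heap contents = [21, 96]
pop() → 21: heap contents = [96]
pop() → 96: heap contents = []
push(18): heap contents = [18]

Answer: 18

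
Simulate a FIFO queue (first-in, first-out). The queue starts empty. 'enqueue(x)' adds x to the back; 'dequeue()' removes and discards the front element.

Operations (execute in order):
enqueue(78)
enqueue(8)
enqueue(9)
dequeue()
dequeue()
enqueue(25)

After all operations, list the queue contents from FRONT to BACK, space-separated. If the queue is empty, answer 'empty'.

enqueue(78): [78]
enqueue(8): [78, 8]
enqueue(9): [78, 8, 9]
dequeue(): [8, 9]
dequeue(): [9]
enqueue(25): [9, 25]

Answer: 9 25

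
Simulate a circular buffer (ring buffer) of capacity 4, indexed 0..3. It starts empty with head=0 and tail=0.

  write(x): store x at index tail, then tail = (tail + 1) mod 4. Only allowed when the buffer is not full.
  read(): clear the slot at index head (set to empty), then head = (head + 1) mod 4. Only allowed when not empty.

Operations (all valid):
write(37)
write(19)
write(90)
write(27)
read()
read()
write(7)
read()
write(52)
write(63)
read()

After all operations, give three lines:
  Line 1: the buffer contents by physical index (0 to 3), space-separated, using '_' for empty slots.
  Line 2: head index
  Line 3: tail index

Answer: 7 52 63 _
0
3

Derivation:
write(37): buf=[37 _ _ _], head=0, tail=1, size=1
write(19): buf=[37 19 _ _], head=0, tail=2, size=2
write(90): buf=[37 19 90 _], head=0, tail=3, size=3
write(27): buf=[37 19 90 27], head=0, tail=0, size=4
read(): buf=[_ 19 90 27], head=1, tail=0, size=3
read(): buf=[_ _ 90 27], head=2, tail=0, size=2
write(7): buf=[7 _ 90 27], head=2, tail=1, size=3
read(): buf=[7 _ _ 27], head=3, tail=1, size=2
write(52): buf=[7 52 _ 27], head=3, tail=2, size=3
write(63): buf=[7 52 63 27], head=3, tail=3, size=4
read(): buf=[7 52 63 _], head=0, tail=3, size=3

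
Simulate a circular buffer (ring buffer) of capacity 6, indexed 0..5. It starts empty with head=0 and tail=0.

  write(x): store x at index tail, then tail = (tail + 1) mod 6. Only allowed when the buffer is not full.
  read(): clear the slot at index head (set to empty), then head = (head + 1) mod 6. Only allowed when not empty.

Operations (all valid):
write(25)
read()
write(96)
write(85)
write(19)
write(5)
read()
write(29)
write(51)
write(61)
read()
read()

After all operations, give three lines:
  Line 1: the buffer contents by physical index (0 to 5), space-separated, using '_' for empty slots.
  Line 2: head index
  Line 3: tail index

write(25): buf=[25 _ _ _ _ _], head=0, tail=1, size=1
read(): buf=[_ _ _ _ _ _], head=1, tail=1, size=0
write(96): buf=[_ 96 _ _ _ _], head=1, tail=2, size=1
write(85): buf=[_ 96 85 _ _ _], head=1, tail=3, size=2
write(19): buf=[_ 96 85 19 _ _], head=1, tail=4, size=3
write(5): buf=[_ 96 85 19 5 _], head=1, tail=5, size=4
read(): buf=[_ _ 85 19 5 _], head=2, tail=5, size=3
write(29): buf=[_ _ 85 19 5 29], head=2, tail=0, size=4
write(51): buf=[51 _ 85 19 5 29], head=2, tail=1, size=5
write(61): buf=[51 61 85 19 5 29], head=2, tail=2, size=6
read(): buf=[51 61 _ 19 5 29], head=3, tail=2, size=5
read(): buf=[51 61 _ _ 5 29], head=4, tail=2, size=4

Answer: 51 61 _ _ 5 29
4
2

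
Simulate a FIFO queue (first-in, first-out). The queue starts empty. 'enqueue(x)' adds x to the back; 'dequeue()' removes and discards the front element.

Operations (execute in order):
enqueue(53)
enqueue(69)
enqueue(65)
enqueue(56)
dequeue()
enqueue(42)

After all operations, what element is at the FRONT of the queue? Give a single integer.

Answer: 69

Derivation:
enqueue(53): queue = [53]
enqueue(69): queue = [53, 69]
enqueue(65): queue = [53, 69, 65]
enqueue(56): queue = [53, 69, 65, 56]
dequeue(): queue = [69, 65, 56]
enqueue(42): queue = [69, 65, 56, 42]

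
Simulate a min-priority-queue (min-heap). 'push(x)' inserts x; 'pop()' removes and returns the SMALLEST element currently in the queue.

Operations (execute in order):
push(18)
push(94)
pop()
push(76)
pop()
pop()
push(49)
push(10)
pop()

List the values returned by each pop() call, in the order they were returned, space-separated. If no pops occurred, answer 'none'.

Answer: 18 76 94 10

Derivation:
push(18): heap contents = [18]
push(94): heap contents = [18, 94]
pop() → 18: heap contents = [94]
push(76): heap contents = [76, 94]
pop() → 76: heap contents = [94]
pop() → 94: heap contents = []
push(49): heap contents = [49]
push(10): heap contents = [10, 49]
pop() → 10: heap contents = [49]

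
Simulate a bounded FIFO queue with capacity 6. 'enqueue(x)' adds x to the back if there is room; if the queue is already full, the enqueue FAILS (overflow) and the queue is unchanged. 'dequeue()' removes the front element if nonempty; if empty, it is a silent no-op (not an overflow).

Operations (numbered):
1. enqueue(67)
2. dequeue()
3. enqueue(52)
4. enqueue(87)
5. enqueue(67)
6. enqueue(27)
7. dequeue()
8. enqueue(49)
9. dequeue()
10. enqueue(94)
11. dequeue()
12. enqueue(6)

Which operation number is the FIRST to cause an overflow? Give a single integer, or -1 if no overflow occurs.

1. enqueue(67): size=1
2. dequeue(): size=0
3. enqueue(52): size=1
4. enqueue(87): size=2
5. enqueue(67): size=3
6. enqueue(27): size=4
7. dequeue(): size=3
8. enqueue(49): size=4
9. dequeue(): size=3
10. enqueue(94): size=4
11. dequeue(): size=3
12. enqueue(6): size=4

Answer: -1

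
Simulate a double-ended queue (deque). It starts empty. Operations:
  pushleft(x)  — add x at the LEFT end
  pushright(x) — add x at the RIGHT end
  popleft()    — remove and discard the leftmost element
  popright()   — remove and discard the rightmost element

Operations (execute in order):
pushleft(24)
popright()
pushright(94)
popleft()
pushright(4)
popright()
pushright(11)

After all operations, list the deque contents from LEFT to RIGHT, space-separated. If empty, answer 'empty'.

pushleft(24): [24]
popright(): []
pushright(94): [94]
popleft(): []
pushright(4): [4]
popright(): []
pushright(11): [11]

Answer: 11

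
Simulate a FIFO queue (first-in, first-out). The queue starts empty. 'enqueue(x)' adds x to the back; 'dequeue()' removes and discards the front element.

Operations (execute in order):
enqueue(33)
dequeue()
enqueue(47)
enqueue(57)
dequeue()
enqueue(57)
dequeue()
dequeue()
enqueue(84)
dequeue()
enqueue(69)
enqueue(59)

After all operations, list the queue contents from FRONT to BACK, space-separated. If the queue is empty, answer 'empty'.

enqueue(33): [33]
dequeue(): []
enqueue(47): [47]
enqueue(57): [47, 57]
dequeue(): [57]
enqueue(57): [57, 57]
dequeue(): [57]
dequeue(): []
enqueue(84): [84]
dequeue(): []
enqueue(69): [69]
enqueue(59): [69, 59]

Answer: 69 59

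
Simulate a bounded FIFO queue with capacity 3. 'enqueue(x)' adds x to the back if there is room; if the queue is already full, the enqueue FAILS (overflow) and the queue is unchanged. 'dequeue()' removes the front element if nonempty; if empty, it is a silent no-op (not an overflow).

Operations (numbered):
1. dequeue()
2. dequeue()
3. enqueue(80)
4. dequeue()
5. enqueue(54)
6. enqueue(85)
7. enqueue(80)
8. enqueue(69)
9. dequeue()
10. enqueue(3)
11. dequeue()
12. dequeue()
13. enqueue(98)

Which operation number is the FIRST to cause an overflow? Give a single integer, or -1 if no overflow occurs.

Answer: 8

Derivation:
1. dequeue(): empty, no-op, size=0
2. dequeue(): empty, no-op, size=0
3. enqueue(80): size=1
4. dequeue(): size=0
5. enqueue(54): size=1
6. enqueue(85): size=2
7. enqueue(80): size=3
8. enqueue(69): size=3=cap → OVERFLOW (fail)
9. dequeue(): size=2
10. enqueue(3): size=3
11. dequeue(): size=2
12. dequeue(): size=1
13. enqueue(98): size=2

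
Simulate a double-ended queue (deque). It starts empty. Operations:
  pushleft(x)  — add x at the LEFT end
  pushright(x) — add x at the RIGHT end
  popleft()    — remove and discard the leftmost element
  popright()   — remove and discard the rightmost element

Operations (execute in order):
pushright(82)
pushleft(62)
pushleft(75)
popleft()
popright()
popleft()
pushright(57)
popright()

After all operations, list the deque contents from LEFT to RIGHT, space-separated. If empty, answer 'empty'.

pushright(82): [82]
pushleft(62): [62, 82]
pushleft(75): [75, 62, 82]
popleft(): [62, 82]
popright(): [62]
popleft(): []
pushright(57): [57]
popright(): []

Answer: empty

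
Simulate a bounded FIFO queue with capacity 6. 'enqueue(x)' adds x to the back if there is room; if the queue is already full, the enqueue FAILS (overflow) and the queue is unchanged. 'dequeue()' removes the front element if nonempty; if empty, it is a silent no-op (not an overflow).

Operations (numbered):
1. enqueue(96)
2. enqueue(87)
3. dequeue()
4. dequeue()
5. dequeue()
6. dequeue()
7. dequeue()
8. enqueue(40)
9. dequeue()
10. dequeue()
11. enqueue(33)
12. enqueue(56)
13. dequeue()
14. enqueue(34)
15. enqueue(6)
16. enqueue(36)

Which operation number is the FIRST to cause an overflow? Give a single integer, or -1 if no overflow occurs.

1. enqueue(96): size=1
2. enqueue(87): size=2
3. dequeue(): size=1
4. dequeue(): size=0
5. dequeue(): empty, no-op, size=0
6. dequeue(): empty, no-op, size=0
7. dequeue(): empty, no-op, size=0
8. enqueue(40): size=1
9. dequeue(): size=0
10. dequeue(): empty, no-op, size=0
11. enqueue(33): size=1
12. enqueue(56): size=2
13. dequeue(): size=1
14. enqueue(34): size=2
15. enqueue(6): size=3
16. enqueue(36): size=4

Answer: -1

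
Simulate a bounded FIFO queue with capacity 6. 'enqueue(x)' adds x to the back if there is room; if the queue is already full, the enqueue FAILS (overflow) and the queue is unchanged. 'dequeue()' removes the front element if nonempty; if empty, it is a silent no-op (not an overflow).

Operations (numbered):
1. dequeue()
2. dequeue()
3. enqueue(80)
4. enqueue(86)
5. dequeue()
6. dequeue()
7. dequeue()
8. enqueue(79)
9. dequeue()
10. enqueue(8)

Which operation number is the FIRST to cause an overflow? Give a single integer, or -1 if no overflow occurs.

1. dequeue(): empty, no-op, size=0
2. dequeue(): empty, no-op, size=0
3. enqueue(80): size=1
4. enqueue(86): size=2
5. dequeue(): size=1
6. dequeue(): size=0
7. dequeue(): empty, no-op, size=0
8. enqueue(79): size=1
9. dequeue(): size=0
10. enqueue(8): size=1

Answer: -1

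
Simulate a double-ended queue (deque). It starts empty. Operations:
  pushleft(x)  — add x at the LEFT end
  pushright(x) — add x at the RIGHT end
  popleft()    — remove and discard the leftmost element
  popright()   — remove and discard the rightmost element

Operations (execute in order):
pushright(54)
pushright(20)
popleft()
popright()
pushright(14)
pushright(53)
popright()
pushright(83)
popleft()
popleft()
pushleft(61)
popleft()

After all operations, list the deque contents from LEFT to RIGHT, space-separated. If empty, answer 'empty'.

Answer: empty

Derivation:
pushright(54): [54]
pushright(20): [54, 20]
popleft(): [20]
popright(): []
pushright(14): [14]
pushright(53): [14, 53]
popright(): [14]
pushright(83): [14, 83]
popleft(): [83]
popleft(): []
pushleft(61): [61]
popleft(): []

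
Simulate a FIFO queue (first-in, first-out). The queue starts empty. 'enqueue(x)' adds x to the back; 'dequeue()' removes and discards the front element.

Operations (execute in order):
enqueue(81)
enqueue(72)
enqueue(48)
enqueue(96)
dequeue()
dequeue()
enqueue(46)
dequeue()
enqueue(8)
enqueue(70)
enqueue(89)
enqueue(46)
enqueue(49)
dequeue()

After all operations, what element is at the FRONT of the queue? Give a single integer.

Answer: 46

Derivation:
enqueue(81): queue = [81]
enqueue(72): queue = [81, 72]
enqueue(48): queue = [81, 72, 48]
enqueue(96): queue = [81, 72, 48, 96]
dequeue(): queue = [72, 48, 96]
dequeue(): queue = [48, 96]
enqueue(46): queue = [48, 96, 46]
dequeue(): queue = [96, 46]
enqueue(8): queue = [96, 46, 8]
enqueue(70): queue = [96, 46, 8, 70]
enqueue(89): queue = [96, 46, 8, 70, 89]
enqueue(46): queue = [96, 46, 8, 70, 89, 46]
enqueue(49): queue = [96, 46, 8, 70, 89, 46, 49]
dequeue(): queue = [46, 8, 70, 89, 46, 49]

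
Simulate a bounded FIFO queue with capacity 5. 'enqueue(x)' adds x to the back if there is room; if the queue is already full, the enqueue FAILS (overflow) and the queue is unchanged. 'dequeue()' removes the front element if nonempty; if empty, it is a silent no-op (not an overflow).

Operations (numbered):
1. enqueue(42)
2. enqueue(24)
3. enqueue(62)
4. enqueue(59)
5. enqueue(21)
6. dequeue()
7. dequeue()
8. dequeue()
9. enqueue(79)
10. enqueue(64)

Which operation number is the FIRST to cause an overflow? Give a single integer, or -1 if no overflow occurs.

Answer: -1

Derivation:
1. enqueue(42): size=1
2. enqueue(24): size=2
3. enqueue(62): size=3
4. enqueue(59): size=4
5. enqueue(21): size=5
6. dequeue(): size=4
7. dequeue(): size=3
8. dequeue(): size=2
9. enqueue(79): size=3
10. enqueue(64): size=4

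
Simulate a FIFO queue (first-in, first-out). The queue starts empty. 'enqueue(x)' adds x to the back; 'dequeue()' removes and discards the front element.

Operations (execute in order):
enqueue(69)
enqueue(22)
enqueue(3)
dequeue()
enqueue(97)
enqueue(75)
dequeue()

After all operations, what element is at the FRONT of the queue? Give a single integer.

enqueue(69): queue = [69]
enqueue(22): queue = [69, 22]
enqueue(3): queue = [69, 22, 3]
dequeue(): queue = [22, 3]
enqueue(97): queue = [22, 3, 97]
enqueue(75): queue = [22, 3, 97, 75]
dequeue(): queue = [3, 97, 75]

Answer: 3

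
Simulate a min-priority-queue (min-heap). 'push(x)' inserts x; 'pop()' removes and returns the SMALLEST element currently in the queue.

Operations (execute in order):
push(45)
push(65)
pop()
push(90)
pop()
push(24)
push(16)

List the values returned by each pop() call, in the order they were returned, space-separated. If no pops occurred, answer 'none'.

push(45): heap contents = [45]
push(65): heap contents = [45, 65]
pop() → 45: heap contents = [65]
push(90): heap contents = [65, 90]
pop() → 65: heap contents = [90]
push(24): heap contents = [24, 90]
push(16): heap contents = [16, 24, 90]

Answer: 45 65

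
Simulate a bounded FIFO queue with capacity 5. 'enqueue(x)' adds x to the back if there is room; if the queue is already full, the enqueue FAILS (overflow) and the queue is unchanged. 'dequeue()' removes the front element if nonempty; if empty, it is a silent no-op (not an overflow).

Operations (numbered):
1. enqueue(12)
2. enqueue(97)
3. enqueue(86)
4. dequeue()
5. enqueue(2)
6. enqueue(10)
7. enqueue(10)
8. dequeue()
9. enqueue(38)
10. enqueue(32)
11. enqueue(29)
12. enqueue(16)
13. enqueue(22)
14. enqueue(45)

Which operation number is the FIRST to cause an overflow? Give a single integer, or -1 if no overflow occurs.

1. enqueue(12): size=1
2. enqueue(97): size=2
3. enqueue(86): size=3
4. dequeue(): size=2
5. enqueue(2): size=3
6. enqueue(10): size=4
7. enqueue(10): size=5
8. dequeue(): size=4
9. enqueue(38): size=5
10. enqueue(32): size=5=cap → OVERFLOW (fail)
11. enqueue(29): size=5=cap → OVERFLOW (fail)
12. enqueue(16): size=5=cap → OVERFLOW (fail)
13. enqueue(22): size=5=cap → OVERFLOW (fail)
14. enqueue(45): size=5=cap → OVERFLOW (fail)

Answer: 10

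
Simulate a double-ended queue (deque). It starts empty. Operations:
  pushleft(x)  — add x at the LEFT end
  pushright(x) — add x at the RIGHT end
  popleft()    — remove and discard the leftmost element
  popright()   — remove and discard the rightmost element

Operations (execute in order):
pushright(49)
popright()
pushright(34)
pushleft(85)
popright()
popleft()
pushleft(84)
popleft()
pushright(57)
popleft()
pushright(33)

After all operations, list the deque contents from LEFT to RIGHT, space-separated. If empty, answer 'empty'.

Answer: 33

Derivation:
pushright(49): [49]
popright(): []
pushright(34): [34]
pushleft(85): [85, 34]
popright(): [85]
popleft(): []
pushleft(84): [84]
popleft(): []
pushright(57): [57]
popleft(): []
pushright(33): [33]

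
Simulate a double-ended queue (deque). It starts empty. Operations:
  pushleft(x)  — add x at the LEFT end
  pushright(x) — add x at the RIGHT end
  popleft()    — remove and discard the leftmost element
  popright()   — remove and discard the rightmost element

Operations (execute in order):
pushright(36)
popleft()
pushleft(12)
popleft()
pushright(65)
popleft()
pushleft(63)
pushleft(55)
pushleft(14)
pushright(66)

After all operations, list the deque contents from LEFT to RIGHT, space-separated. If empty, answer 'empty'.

Answer: 14 55 63 66

Derivation:
pushright(36): [36]
popleft(): []
pushleft(12): [12]
popleft(): []
pushright(65): [65]
popleft(): []
pushleft(63): [63]
pushleft(55): [55, 63]
pushleft(14): [14, 55, 63]
pushright(66): [14, 55, 63, 66]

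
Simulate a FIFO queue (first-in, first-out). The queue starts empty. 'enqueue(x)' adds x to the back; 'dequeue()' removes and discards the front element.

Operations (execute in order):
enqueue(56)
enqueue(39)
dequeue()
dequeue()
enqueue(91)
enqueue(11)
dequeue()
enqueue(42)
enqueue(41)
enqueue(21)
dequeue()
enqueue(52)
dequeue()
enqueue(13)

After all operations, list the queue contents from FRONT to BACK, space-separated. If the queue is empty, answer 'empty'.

Answer: 41 21 52 13

Derivation:
enqueue(56): [56]
enqueue(39): [56, 39]
dequeue(): [39]
dequeue(): []
enqueue(91): [91]
enqueue(11): [91, 11]
dequeue(): [11]
enqueue(42): [11, 42]
enqueue(41): [11, 42, 41]
enqueue(21): [11, 42, 41, 21]
dequeue(): [42, 41, 21]
enqueue(52): [42, 41, 21, 52]
dequeue(): [41, 21, 52]
enqueue(13): [41, 21, 52, 13]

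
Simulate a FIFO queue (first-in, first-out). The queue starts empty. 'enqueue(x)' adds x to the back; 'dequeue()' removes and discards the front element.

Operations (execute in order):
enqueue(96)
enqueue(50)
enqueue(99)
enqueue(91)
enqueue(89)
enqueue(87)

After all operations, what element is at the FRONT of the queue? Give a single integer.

enqueue(96): queue = [96]
enqueue(50): queue = [96, 50]
enqueue(99): queue = [96, 50, 99]
enqueue(91): queue = [96, 50, 99, 91]
enqueue(89): queue = [96, 50, 99, 91, 89]
enqueue(87): queue = [96, 50, 99, 91, 89, 87]

Answer: 96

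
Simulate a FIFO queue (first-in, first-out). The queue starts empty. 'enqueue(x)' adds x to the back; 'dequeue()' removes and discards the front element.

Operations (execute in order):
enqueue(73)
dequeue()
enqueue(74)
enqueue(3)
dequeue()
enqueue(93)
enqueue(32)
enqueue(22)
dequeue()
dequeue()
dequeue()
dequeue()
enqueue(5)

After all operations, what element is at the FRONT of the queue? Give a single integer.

enqueue(73): queue = [73]
dequeue(): queue = []
enqueue(74): queue = [74]
enqueue(3): queue = [74, 3]
dequeue(): queue = [3]
enqueue(93): queue = [3, 93]
enqueue(32): queue = [3, 93, 32]
enqueue(22): queue = [3, 93, 32, 22]
dequeue(): queue = [93, 32, 22]
dequeue(): queue = [32, 22]
dequeue(): queue = [22]
dequeue(): queue = []
enqueue(5): queue = [5]

Answer: 5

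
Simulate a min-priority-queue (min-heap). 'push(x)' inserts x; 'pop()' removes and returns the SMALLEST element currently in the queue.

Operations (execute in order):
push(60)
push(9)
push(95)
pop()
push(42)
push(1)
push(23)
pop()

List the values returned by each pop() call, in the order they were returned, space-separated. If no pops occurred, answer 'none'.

Answer: 9 1

Derivation:
push(60): heap contents = [60]
push(9): heap contents = [9, 60]
push(95): heap contents = [9, 60, 95]
pop() → 9: heap contents = [60, 95]
push(42): heap contents = [42, 60, 95]
push(1): heap contents = [1, 42, 60, 95]
push(23): heap contents = [1, 23, 42, 60, 95]
pop() → 1: heap contents = [23, 42, 60, 95]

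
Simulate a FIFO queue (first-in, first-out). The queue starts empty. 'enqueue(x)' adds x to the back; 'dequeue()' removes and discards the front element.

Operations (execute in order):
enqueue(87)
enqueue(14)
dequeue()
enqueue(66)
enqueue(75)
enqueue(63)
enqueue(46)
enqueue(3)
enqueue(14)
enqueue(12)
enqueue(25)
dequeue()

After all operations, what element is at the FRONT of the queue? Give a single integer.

Answer: 66

Derivation:
enqueue(87): queue = [87]
enqueue(14): queue = [87, 14]
dequeue(): queue = [14]
enqueue(66): queue = [14, 66]
enqueue(75): queue = [14, 66, 75]
enqueue(63): queue = [14, 66, 75, 63]
enqueue(46): queue = [14, 66, 75, 63, 46]
enqueue(3): queue = [14, 66, 75, 63, 46, 3]
enqueue(14): queue = [14, 66, 75, 63, 46, 3, 14]
enqueue(12): queue = [14, 66, 75, 63, 46, 3, 14, 12]
enqueue(25): queue = [14, 66, 75, 63, 46, 3, 14, 12, 25]
dequeue(): queue = [66, 75, 63, 46, 3, 14, 12, 25]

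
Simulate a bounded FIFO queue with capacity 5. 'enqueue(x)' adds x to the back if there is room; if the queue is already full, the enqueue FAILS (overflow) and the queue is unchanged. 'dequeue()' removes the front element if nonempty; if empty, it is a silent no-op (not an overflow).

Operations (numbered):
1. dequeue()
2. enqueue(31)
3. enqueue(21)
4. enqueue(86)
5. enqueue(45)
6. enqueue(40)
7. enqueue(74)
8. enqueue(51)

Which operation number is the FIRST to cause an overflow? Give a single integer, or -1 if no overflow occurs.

Answer: 7

Derivation:
1. dequeue(): empty, no-op, size=0
2. enqueue(31): size=1
3. enqueue(21): size=2
4. enqueue(86): size=3
5. enqueue(45): size=4
6. enqueue(40): size=5
7. enqueue(74): size=5=cap → OVERFLOW (fail)
8. enqueue(51): size=5=cap → OVERFLOW (fail)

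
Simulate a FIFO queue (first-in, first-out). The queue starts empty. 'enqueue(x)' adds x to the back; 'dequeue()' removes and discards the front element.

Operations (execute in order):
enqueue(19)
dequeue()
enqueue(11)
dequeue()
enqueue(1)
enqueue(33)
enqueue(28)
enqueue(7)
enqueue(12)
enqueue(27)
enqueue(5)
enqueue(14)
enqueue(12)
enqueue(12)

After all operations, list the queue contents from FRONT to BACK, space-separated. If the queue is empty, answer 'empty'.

enqueue(19): [19]
dequeue(): []
enqueue(11): [11]
dequeue(): []
enqueue(1): [1]
enqueue(33): [1, 33]
enqueue(28): [1, 33, 28]
enqueue(7): [1, 33, 28, 7]
enqueue(12): [1, 33, 28, 7, 12]
enqueue(27): [1, 33, 28, 7, 12, 27]
enqueue(5): [1, 33, 28, 7, 12, 27, 5]
enqueue(14): [1, 33, 28, 7, 12, 27, 5, 14]
enqueue(12): [1, 33, 28, 7, 12, 27, 5, 14, 12]
enqueue(12): [1, 33, 28, 7, 12, 27, 5, 14, 12, 12]

Answer: 1 33 28 7 12 27 5 14 12 12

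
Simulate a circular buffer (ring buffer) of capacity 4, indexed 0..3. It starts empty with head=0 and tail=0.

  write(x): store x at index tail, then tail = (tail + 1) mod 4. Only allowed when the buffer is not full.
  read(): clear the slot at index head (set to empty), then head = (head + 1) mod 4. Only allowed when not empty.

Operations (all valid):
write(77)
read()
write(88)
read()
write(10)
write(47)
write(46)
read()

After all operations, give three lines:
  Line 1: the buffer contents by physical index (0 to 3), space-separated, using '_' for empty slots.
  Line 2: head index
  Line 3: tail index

write(77): buf=[77 _ _ _], head=0, tail=1, size=1
read(): buf=[_ _ _ _], head=1, tail=1, size=0
write(88): buf=[_ 88 _ _], head=1, tail=2, size=1
read(): buf=[_ _ _ _], head=2, tail=2, size=0
write(10): buf=[_ _ 10 _], head=2, tail=3, size=1
write(47): buf=[_ _ 10 47], head=2, tail=0, size=2
write(46): buf=[46 _ 10 47], head=2, tail=1, size=3
read(): buf=[46 _ _ 47], head=3, tail=1, size=2

Answer: 46 _ _ 47
3
1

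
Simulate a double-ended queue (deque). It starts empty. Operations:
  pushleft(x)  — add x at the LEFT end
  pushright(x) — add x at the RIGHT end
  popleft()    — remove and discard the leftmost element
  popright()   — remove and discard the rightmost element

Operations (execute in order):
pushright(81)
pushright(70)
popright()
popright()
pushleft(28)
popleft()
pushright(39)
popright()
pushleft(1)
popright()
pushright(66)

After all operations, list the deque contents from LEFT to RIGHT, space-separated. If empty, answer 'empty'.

Answer: 66

Derivation:
pushright(81): [81]
pushright(70): [81, 70]
popright(): [81]
popright(): []
pushleft(28): [28]
popleft(): []
pushright(39): [39]
popright(): []
pushleft(1): [1]
popright(): []
pushright(66): [66]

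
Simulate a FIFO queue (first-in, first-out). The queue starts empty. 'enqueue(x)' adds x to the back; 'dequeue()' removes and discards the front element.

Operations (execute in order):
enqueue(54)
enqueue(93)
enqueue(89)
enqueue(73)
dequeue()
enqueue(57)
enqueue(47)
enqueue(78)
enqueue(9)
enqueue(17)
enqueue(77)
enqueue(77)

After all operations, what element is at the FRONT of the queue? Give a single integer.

enqueue(54): queue = [54]
enqueue(93): queue = [54, 93]
enqueue(89): queue = [54, 93, 89]
enqueue(73): queue = [54, 93, 89, 73]
dequeue(): queue = [93, 89, 73]
enqueue(57): queue = [93, 89, 73, 57]
enqueue(47): queue = [93, 89, 73, 57, 47]
enqueue(78): queue = [93, 89, 73, 57, 47, 78]
enqueue(9): queue = [93, 89, 73, 57, 47, 78, 9]
enqueue(17): queue = [93, 89, 73, 57, 47, 78, 9, 17]
enqueue(77): queue = [93, 89, 73, 57, 47, 78, 9, 17, 77]
enqueue(77): queue = [93, 89, 73, 57, 47, 78, 9, 17, 77, 77]

Answer: 93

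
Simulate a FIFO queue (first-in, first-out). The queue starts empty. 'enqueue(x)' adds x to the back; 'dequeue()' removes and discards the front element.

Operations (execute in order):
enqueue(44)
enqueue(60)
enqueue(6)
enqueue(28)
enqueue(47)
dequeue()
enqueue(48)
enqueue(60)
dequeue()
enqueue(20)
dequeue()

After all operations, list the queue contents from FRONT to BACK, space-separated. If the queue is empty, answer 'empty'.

Answer: 28 47 48 60 20

Derivation:
enqueue(44): [44]
enqueue(60): [44, 60]
enqueue(6): [44, 60, 6]
enqueue(28): [44, 60, 6, 28]
enqueue(47): [44, 60, 6, 28, 47]
dequeue(): [60, 6, 28, 47]
enqueue(48): [60, 6, 28, 47, 48]
enqueue(60): [60, 6, 28, 47, 48, 60]
dequeue(): [6, 28, 47, 48, 60]
enqueue(20): [6, 28, 47, 48, 60, 20]
dequeue(): [28, 47, 48, 60, 20]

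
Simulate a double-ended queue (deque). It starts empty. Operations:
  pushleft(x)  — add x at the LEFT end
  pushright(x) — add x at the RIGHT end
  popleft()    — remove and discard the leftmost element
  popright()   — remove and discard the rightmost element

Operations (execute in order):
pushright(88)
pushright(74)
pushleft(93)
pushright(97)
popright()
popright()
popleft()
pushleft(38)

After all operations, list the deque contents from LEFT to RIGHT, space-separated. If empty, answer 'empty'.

pushright(88): [88]
pushright(74): [88, 74]
pushleft(93): [93, 88, 74]
pushright(97): [93, 88, 74, 97]
popright(): [93, 88, 74]
popright(): [93, 88]
popleft(): [88]
pushleft(38): [38, 88]

Answer: 38 88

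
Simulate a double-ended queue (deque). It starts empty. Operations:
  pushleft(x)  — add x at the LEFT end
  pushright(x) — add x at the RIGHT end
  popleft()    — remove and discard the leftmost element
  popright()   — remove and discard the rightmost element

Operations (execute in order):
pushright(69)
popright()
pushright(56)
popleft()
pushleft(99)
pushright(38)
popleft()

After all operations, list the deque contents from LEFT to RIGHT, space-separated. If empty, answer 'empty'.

Answer: 38

Derivation:
pushright(69): [69]
popright(): []
pushright(56): [56]
popleft(): []
pushleft(99): [99]
pushright(38): [99, 38]
popleft(): [38]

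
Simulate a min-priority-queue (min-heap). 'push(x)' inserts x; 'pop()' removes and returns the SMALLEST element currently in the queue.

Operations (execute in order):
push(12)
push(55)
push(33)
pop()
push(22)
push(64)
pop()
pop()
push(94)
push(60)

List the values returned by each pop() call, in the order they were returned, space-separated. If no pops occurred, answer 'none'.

Answer: 12 22 33

Derivation:
push(12): heap contents = [12]
push(55): heap contents = [12, 55]
push(33): heap contents = [12, 33, 55]
pop() → 12: heap contents = [33, 55]
push(22): heap contents = [22, 33, 55]
push(64): heap contents = [22, 33, 55, 64]
pop() → 22: heap contents = [33, 55, 64]
pop() → 33: heap contents = [55, 64]
push(94): heap contents = [55, 64, 94]
push(60): heap contents = [55, 60, 64, 94]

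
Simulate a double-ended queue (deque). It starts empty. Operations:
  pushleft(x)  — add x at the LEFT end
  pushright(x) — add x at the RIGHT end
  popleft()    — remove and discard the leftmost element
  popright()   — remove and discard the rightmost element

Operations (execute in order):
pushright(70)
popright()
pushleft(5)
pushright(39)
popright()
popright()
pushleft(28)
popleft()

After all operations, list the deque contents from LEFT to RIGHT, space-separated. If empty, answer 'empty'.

pushright(70): [70]
popright(): []
pushleft(5): [5]
pushright(39): [5, 39]
popright(): [5]
popright(): []
pushleft(28): [28]
popleft(): []

Answer: empty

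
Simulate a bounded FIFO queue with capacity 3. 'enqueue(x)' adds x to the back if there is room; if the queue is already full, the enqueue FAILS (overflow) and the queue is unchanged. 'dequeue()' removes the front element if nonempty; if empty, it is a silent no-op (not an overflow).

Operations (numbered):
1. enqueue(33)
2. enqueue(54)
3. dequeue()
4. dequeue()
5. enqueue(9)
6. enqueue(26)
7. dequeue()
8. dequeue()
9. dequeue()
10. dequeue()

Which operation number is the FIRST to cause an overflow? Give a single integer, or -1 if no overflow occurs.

Answer: -1

Derivation:
1. enqueue(33): size=1
2. enqueue(54): size=2
3. dequeue(): size=1
4. dequeue(): size=0
5. enqueue(9): size=1
6. enqueue(26): size=2
7. dequeue(): size=1
8. dequeue(): size=0
9. dequeue(): empty, no-op, size=0
10. dequeue(): empty, no-op, size=0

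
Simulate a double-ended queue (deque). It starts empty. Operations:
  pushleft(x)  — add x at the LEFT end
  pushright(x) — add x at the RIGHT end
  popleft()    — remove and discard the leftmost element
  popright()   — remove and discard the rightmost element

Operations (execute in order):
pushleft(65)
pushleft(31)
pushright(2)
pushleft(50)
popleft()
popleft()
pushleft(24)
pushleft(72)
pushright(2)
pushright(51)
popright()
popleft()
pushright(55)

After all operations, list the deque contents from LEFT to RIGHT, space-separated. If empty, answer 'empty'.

Answer: 24 65 2 2 55

Derivation:
pushleft(65): [65]
pushleft(31): [31, 65]
pushright(2): [31, 65, 2]
pushleft(50): [50, 31, 65, 2]
popleft(): [31, 65, 2]
popleft(): [65, 2]
pushleft(24): [24, 65, 2]
pushleft(72): [72, 24, 65, 2]
pushright(2): [72, 24, 65, 2, 2]
pushright(51): [72, 24, 65, 2, 2, 51]
popright(): [72, 24, 65, 2, 2]
popleft(): [24, 65, 2, 2]
pushright(55): [24, 65, 2, 2, 55]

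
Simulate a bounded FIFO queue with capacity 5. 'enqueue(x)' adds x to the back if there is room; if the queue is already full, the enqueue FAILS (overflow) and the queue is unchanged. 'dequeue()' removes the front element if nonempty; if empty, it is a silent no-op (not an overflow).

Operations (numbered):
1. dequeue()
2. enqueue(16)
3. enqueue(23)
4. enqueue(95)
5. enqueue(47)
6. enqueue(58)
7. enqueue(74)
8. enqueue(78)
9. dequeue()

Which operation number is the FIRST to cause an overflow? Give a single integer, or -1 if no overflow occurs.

Answer: 7

Derivation:
1. dequeue(): empty, no-op, size=0
2. enqueue(16): size=1
3. enqueue(23): size=2
4. enqueue(95): size=3
5. enqueue(47): size=4
6. enqueue(58): size=5
7. enqueue(74): size=5=cap → OVERFLOW (fail)
8. enqueue(78): size=5=cap → OVERFLOW (fail)
9. dequeue(): size=4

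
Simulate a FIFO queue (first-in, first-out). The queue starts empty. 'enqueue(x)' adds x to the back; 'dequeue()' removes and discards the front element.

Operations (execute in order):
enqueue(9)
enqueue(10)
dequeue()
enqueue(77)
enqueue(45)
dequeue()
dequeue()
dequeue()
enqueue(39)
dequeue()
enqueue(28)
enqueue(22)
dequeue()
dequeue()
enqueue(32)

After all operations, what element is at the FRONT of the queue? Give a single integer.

Answer: 32

Derivation:
enqueue(9): queue = [9]
enqueue(10): queue = [9, 10]
dequeue(): queue = [10]
enqueue(77): queue = [10, 77]
enqueue(45): queue = [10, 77, 45]
dequeue(): queue = [77, 45]
dequeue(): queue = [45]
dequeue(): queue = []
enqueue(39): queue = [39]
dequeue(): queue = []
enqueue(28): queue = [28]
enqueue(22): queue = [28, 22]
dequeue(): queue = [22]
dequeue(): queue = []
enqueue(32): queue = [32]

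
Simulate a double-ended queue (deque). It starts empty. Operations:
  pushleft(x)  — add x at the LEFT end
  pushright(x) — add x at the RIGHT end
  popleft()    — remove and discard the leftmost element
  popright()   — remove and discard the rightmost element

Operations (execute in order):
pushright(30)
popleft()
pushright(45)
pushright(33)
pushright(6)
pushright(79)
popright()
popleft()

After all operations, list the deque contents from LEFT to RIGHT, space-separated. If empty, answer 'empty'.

Answer: 33 6

Derivation:
pushright(30): [30]
popleft(): []
pushright(45): [45]
pushright(33): [45, 33]
pushright(6): [45, 33, 6]
pushright(79): [45, 33, 6, 79]
popright(): [45, 33, 6]
popleft(): [33, 6]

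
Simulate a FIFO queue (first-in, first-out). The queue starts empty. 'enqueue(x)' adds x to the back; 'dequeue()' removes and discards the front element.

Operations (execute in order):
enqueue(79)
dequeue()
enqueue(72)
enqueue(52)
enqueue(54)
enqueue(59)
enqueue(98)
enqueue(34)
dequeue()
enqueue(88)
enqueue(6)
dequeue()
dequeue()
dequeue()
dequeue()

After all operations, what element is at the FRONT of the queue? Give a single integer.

enqueue(79): queue = [79]
dequeue(): queue = []
enqueue(72): queue = [72]
enqueue(52): queue = [72, 52]
enqueue(54): queue = [72, 52, 54]
enqueue(59): queue = [72, 52, 54, 59]
enqueue(98): queue = [72, 52, 54, 59, 98]
enqueue(34): queue = [72, 52, 54, 59, 98, 34]
dequeue(): queue = [52, 54, 59, 98, 34]
enqueue(88): queue = [52, 54, 59, 98, 34, 88]
enqueue(6): queue = [52, 54, 59, 98, 34, 88, 6]
dequeue(): queue = [54, 59, 98, 34, 88, 6]
dequeue(): queue = [59, 98, 34, 88, 6]
dequeue(): queue = [98, 34, 88, 6]
dequeue(): queue = [34, 88, 6]

Answer: 34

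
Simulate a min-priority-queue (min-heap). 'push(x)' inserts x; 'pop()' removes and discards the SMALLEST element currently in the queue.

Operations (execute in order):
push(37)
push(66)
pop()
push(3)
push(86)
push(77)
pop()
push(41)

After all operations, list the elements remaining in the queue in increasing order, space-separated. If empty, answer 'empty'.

Answer: 41 66 77 86

Derivation:
push(37): heap contents = [37]
push(66): heap contents = [37, 66]
pop() → 37: heap contents = [66]
push(3): heap contents = [3, 66]
push(86): heap contents = [3, 66, 86]
push(77): heap contents = [3, 66, 77, 86]
pop() → 3: heap contents = [66, 77, 86]
push(41): heap contents = [41, 66, 77, 86]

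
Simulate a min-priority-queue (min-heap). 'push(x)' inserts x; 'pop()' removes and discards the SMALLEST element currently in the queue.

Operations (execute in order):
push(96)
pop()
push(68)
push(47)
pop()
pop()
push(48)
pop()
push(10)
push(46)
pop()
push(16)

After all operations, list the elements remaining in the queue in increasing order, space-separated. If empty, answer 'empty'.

push(96): heap contents = [96]
pop() → 96: heap contents = []
push(68): heap contents = [68]
push(47): heap contents = [47, 68]
pop() → 47: heap contents = [68]
pop() → 68: heap contents = []
push(48): heap contents = [48]
pop() → 48: heap contents = []
push(10): heap contents = [10]
push(46): heap contents = [10, 46]
pop() → 10: heap contents = [46]
push(16): heap contents = [16, 46]

Answer: 16 46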